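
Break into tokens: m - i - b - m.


Scan left to right, longest-match per lexeme
Tokens: ID(m), OP(-), ID(i), OP(-), ID(b), OP(-), ID(m)


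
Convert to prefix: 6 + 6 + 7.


left-to-right (same/higher precedence on left): tree is (+ (+ 6 6) 7)
Prefix: + + 6 6 7


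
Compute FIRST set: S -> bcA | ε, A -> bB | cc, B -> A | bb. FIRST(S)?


Per alternative of S: FIRST(bcA) = {b}; FIRST(ε) = {ε}
FIRST(S) = {b, ε}


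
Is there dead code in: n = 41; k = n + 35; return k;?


n is read by k's definition; k is returned
No dead code


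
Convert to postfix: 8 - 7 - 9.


Left to right (same or higher precedence on left)
Postfix: 8 7 - 9 -


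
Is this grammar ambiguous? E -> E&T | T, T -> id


precedence layered via separate nonterminal T: deterministic
Unambiguous


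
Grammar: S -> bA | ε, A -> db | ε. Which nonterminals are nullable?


A nonterminal is nullable iff some alternative derives ε (directly, or every symbol in it is nullable)
Nullable: {A, S}


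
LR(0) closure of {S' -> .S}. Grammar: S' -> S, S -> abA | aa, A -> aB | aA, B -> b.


Start: S' -> .S
For each item with dot before a nonterminal B, add B -> .γ for every B-production
Closure: [S' -> .S, S -> .abA, S -> .aa]


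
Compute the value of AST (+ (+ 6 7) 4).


Evaluate inner: (+ 6 7) = 13
Evaluate root: (+ 13 4) = 17
Result: 17


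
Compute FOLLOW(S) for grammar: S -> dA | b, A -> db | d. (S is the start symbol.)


$ ∈ FOLLOW(S). For each A -> αBβ: add FIRST(β)\{ε} to FOLLOW(B); if β nullable, add FOLLOW(A).
FOLLOW(S) = {$}


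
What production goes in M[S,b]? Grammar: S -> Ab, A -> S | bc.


For [S, b]: 'b' ∈ FIRST(Ab)
Entry: S -> Ab


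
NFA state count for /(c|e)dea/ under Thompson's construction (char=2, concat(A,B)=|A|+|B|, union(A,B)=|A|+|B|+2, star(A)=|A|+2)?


Syntax tree has 5 char leaf(s), 1 union(s), 0 star(s)
chars contribute 5×2 = 10; each union adds +2; each star adds +2
Total: 10 + 2 + 0 = 12 states


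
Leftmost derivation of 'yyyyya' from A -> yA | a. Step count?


Derivation: A => yA => yyA => yyyA => yyyyA => yyyyyA => yyyyya
Steps: 6


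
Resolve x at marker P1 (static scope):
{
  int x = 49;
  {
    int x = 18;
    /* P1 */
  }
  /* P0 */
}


x declared in the same block as P1
x = 18


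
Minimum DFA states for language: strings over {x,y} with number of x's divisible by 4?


Track (count of x) mod 4: states 0..3, accept at 0
Minimal DFA: 4 states


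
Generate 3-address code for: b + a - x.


Break into single-operator statements:
t1 = b + a
t2 = t1 - x


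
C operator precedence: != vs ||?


'!=' is equality (level 6); '||' is logical OR (level 1)
Higher level binds tighter
'!=' has higher precedence than '||'


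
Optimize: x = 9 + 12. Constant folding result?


9 + 12 = 21 at compile time
Optimized: x = 21


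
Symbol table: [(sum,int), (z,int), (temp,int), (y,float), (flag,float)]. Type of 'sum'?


Lookup 'sum' → type int


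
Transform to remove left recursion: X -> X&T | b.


Left-recursive alternatives: X&T; non-recursive: b
Introduce X': X -> bX', X' -> &TX' | ε


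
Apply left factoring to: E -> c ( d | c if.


Common prefix: 'c'
Factored: E -> c E', E' -> ( d | if


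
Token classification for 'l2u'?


Pattern: letter/underscore followed by alphanumerics, not a keyword
Type: IDENTIFIER


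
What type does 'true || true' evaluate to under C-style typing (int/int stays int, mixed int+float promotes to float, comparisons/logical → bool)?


Operand types: bool || bool
Rule: logical operators take bool operands and yield bool
Result type: bool


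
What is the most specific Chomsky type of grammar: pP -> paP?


LHS has context (more than one symbol) and |LHS| ≤ |RHS|
Classification: Type 1 (Context-Sensitive)


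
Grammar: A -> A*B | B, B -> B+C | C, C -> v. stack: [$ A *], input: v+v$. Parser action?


no handle ('A*' is not any RHS); shift 'v'
Action: shift


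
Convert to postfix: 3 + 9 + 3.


Left to right (same or higher precedence on left)
Postfix: 3 9 + 3 +


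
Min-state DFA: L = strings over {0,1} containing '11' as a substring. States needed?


KMP-style automaton: 2 progress states + 1 absorbing accept = 3
Minimal DFA: 3 states


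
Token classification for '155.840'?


Pattern: digits with a decimal point
Type: FLOAT_LITERAL


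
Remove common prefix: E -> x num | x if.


Common prefix: 'x'
Factored: E -> x E', E' -> num | if


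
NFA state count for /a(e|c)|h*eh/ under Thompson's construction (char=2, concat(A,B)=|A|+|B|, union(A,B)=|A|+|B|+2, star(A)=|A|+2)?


Syntax tree has 6 char leaf(s), 2 union(s), 1 star(s)
chars contribute 6×2 = 12; each union adds +2; each star adds +2
Total: 12 + 4 + 2 = 18 states


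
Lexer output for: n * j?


Scan left to right, longest-match per lexeme
Tokens: ID(n), OP(*), ID(j)


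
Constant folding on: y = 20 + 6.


20 + 6 = 26 at compile time
Optimized: y = 26


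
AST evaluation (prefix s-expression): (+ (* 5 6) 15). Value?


Evaluate inner: (* 5 6) = 30
Evaluate root: (+ 30 15) = 45
Result: 45


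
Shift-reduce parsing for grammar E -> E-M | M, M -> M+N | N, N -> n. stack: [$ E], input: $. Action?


start symbol E on stack, input exhausted
Action: accept


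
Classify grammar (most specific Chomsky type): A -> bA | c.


Right-linear: every RHS is a terminal or a terminal followed by one nonterminal
Classification: Type 3 (Regular)


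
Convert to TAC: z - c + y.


Break into single-operator statements:
t1 = z - c
t2 = t1 + y


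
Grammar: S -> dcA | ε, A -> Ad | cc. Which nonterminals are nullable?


A nonterminal is nullable iff some alternative derives ε (directly, or every symbol in it is nullable)
Nullable: {S}


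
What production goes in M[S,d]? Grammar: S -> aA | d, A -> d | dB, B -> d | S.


For [S, d]: 'd' ∈ FIRST(d)
Entry: S -> d


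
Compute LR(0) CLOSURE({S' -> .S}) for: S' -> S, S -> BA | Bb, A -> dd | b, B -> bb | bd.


Start: S' -> .S
For each item with dot before a nonterminal B, add B -> .γ for every B-production
Closure: [S' -> .S, S -> .BA, S -> .Bb, B -> .bb, B -> .bd]


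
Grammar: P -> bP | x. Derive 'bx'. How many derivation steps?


Derivation: P => bP => bx
Steps: 2


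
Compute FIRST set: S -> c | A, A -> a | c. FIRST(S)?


Per alternative of S: FIRST(c) = {c}; FIRST(A) = {a, c}
FIRST(S) = {a, c}


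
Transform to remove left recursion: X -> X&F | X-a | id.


Left-recursive alternatives: X&F, X-a; non-recursive: id
Introduce X': X -> idX', X' -> &FX' | -aX' | ε


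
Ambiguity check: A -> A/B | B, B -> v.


precedence layered via separate nonterminal B: deterministic
Unambiguous


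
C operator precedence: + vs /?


'/' is multiplicative (level 10); '+' is additive (level 9)
Higher level binds tighter
'/' has higher precedence than '+'


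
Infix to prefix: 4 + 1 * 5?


'*' binds tighter: tree is (+ 4 (* 1 5))
Prefix: + 4 * 1 5


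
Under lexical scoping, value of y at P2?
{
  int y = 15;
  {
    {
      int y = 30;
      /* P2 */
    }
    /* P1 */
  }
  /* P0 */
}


y declared in the same block as P2
y = 30


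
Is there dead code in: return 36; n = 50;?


statement follows a return and is unreachable
Dead: 'n = 50'


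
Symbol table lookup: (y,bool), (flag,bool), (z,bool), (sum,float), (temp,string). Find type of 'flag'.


Lookup 'flag' → type bool


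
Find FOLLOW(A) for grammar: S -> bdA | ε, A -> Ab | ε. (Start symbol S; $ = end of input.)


$ ∈ FOLLOW(S). For each A -> αBβ: add FIRST(β)\{ε} to FOLLOW(B); if β nullable, add FOLLOW(A).
FOLLOW(A) = {$, b}


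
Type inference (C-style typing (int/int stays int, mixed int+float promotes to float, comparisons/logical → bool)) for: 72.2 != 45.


Operand types: float != int
Rule: comparison yields bool
Result type: bool


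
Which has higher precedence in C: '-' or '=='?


'-' is additive (level 9); '==' is equality (level 6)
Higher level binds tighter
'-' has higher precedence than '=='


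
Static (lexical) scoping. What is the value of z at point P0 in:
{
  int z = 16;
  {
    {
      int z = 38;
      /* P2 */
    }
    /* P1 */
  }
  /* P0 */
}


z declared in the same block as P0
z = 16


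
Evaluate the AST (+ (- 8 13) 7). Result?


Evaluate inner: (- 8 13) = -5
Evaluate root: (+ -5 7) = 2
Result: 2


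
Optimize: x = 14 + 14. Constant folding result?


14 + 14 = 28 at compile time
Optimized: x = 28


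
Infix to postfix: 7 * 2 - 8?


Left to right (same or higher precedence on left)
Postfix: 7 2 * 8 -


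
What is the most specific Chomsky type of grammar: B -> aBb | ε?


Single nonterminal LHS, but a^n b^n is not regular
Classification: Type 2 (Context-Free)


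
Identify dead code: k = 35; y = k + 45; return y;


k is read by y's definition; y is returned
No dead code


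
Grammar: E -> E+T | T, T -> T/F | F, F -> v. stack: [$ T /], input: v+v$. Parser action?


no handle; shift 'v'
Action: shift


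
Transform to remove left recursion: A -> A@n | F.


Left-recursive alternatives: A@n; non-recursive: F
Introduce A': A -> FA', A' -> @nA' | ε


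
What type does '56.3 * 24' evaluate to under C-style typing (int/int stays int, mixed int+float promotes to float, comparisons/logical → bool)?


Operand types: float * int
Rule: mixed int/float promotes to float; int/int stays int
Result type: float


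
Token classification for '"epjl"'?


Pattern: double-quoted sequence
Type: STRING_LITERAL


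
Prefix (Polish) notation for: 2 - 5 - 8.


left-to-right (same/higher precedence on left): tree is (- (- 2 5) 8)
Prefix: - - 2 5 8


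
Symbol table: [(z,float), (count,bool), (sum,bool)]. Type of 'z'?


Lookup 'z' → type float


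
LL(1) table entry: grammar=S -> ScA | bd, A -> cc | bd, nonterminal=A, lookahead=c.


For [A, c]: 'c' ∈ FIRST(cc)
Entry: A -> cc


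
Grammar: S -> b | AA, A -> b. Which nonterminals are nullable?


A nonterminal is nullable iff some alternative derives ε (directly, or every symbol in it is nullable)
Nullable: {}


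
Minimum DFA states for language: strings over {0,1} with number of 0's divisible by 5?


Track (count of 0) mod 5: states 0..4, accept at 0
Minimal DFA: 5 states


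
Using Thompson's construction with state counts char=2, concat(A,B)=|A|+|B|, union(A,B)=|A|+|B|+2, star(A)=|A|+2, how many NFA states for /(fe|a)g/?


Syntax tree has 4 char leaf(s), 1 union(s), 0 star(s)
chars contribute 4×2 = 8; each union adds +2; each star adds +2
Total: 8 + 2 + 0 = 10 states


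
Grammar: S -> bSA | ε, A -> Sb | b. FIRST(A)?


Per alternative of A: FIRST(Sb) = {b}; FIRST(b) = {b}
FIRST(A) = {b}


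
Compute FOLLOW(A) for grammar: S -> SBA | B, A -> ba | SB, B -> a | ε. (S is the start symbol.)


$ ∈ FOLLOW(S). For each A -> αBβ: add FIRST(β)\{ε} to FOLLOW(B); if β nullable, add FOLLOW(A).
FOLLOW(A) = {$, a, b}


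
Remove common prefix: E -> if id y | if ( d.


Common prefix: 'if'
Factored: E -> if E', E' -> id y | ( d


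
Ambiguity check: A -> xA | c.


right-linear, alternatives start with distinct terminals 'x' vs 'c': unique leftmost derivation
Unambiguous


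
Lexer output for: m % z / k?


Scan left to right, longest-match per lexeme
Tokens: ID(m), OP(%), ID(z), OP(/), ID(k)


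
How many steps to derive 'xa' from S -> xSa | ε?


Derivation: S => xSa => xa
Steps: 2


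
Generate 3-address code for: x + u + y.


Break into single-operator statements:
t1 = x + u
t2 = t1 + y


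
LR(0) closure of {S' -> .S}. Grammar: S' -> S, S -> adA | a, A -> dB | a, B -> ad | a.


Start: S' -> .S
For each item with dot before a nonterminal B, add B -> .γ for every B-production
Closure: [S' -> .S, S -> .adA, S -> .a]


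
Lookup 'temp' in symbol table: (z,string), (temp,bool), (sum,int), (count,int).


Lookup 'temp' → type bool


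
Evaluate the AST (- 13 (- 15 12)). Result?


Evaluate inner: (- 15 12) = 3
Evaluate root: (- 13 3) = 10
Result: 10


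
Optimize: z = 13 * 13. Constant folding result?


13 * 13 = 169 at compile time
Optimized: z = 169


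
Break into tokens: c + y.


Scan left to right, longest-match per lexeme
Tokens: ID(c), OP(+), ID(y)


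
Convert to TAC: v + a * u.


Break into single-operator statements:
t1 = a * u
t2 = v + t1


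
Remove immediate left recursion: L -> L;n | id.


Left-recursive alternatives: L;n; non-recursive: id
Introduce L': L -> idL', L' -> ;nL' | ε


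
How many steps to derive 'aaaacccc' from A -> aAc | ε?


Derivation: A => aAc => aaAcc => aaaAccc => aaaaAcccc => aaaacccc
Steps: 5


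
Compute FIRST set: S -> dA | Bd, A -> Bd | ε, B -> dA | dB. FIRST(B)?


Per alternative of B: FIRST(dA) = {d}; FIRST(dB) = {d}
FIRST(B) = {d}


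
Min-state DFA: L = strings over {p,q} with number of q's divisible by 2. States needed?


Track (count of q) mod 2: states 0..1, accept at 0
Minimal DFA: 2 states


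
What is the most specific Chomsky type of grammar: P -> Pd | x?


Left-linear: every RHS is a terminal or one nonterminal followed by a terminal
Classification: Type 3 (Regular)


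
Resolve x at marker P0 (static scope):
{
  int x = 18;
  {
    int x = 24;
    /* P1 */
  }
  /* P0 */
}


x declared in the same block as P0
x = 18


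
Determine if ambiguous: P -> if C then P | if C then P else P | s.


dangling else: 'if C then if C then s else s' parses two ways
Ambiguous


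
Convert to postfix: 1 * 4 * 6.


Left to right (same or higher precedence on left)
Postfix: 1 4 * 6 *


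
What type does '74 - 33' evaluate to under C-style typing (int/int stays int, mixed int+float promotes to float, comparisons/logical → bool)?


Operand types: int - int
Rule: mixed int/float promotes to float; int/int stays int
Result type: int


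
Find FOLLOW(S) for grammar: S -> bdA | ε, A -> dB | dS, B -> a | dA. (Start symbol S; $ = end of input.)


$ ∈ FOLLOW(S). For each A -> αBβ: add FIRST(β)\{ε} to FOLLOW(B); if β nullable, add FOLLOW(A).
FOLLOW(S) = {$}


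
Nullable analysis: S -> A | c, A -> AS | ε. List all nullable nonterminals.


A nonterminal is nullable iff some alternative derives ε (directly, or every symbol in it is nullable)
Nullable: {A, S}


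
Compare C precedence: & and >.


'>' is relational (level 7); '&' is bitwise AND (level 5)
Higher level binds tighter
'>' has higher precedence than '&'


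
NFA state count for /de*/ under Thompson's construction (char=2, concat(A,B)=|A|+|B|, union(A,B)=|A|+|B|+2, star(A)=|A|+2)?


Syntax tree has 2 char leaf(s), 0 union(s), 1 star(s)
chars contribute 2×2 = 4; each union adds +2; each star adds +2
Total: 4 + 0 + 2 = 6 states


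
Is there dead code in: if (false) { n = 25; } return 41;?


condition is constant false, so the whole block is unreachable
Dead: 'if (false) { n = 25; }'


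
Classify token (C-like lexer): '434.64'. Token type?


Pattern: digits with a decimal point
Type: FLOAT_LITERAL


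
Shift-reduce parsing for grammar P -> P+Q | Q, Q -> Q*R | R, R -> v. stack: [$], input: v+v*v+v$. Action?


no handle on stack; shift 'v'
Action: shift


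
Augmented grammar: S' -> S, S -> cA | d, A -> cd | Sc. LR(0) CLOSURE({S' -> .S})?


Start: S' -> .S
For each item with dot before a nonterminal B, add B -> .γ for every B-production
Closure: [S' -> .S, S -> .cA, S -> .d]


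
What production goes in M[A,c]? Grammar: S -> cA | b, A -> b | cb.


For [A, c]: 'c' ∈ FIRST(cb)
Entry: A -> cb


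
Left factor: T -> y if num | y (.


Common prefix: 'y'
Factored: T -> y T', T' -> if num | (


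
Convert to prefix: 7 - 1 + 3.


left-to-right (same/higher precedence on left): tree is (+ (- 7 1) 3)
Prefix: + - 7 1 3


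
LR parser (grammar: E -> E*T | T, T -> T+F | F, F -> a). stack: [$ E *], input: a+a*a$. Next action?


no handle ('E*' is not any RHS); shift 'a'
Action: shift


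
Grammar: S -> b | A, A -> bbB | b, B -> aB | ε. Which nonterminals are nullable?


A nonterminal is nullable iff some alternative derives ε (directly, or every symbol in it is nullable)
Nullable: {B}


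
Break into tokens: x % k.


Scan left to right, longest-match per lexeme
Tokens: ID(x), OP(%), ID(k)


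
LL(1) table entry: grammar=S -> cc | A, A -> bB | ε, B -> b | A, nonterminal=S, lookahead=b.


For [S, b]: 'b' ∈ FIRST(A)
Entry: S -> A


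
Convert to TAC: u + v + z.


Break into single-operator statements:
t1 = u + v
t2 = t1 + z


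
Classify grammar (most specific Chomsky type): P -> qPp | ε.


Single nonterminal LHS, but q^n p^n is not regular
Classification: Type 2 (Context-Free)


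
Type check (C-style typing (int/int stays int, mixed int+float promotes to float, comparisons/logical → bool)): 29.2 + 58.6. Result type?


Operand types: float + float
Rule: mixed int/float promotes to float; int/int stays int
Result type: float


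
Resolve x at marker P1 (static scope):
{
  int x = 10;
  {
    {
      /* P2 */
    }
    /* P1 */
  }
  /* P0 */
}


P1's block does not declare x; resolves to the enclosing declaration at depth 0
x = 10


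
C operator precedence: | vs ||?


'|' is bitwise OR (level 3); '||' is logical OR (level 1)
Higher level binds tighter
'|' has higher precedence than '||'


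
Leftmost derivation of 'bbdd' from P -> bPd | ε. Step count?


Derivation: P => bPd => bbPdd => bbdd
Steps: 3


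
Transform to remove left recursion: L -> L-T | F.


Left-recursive alternatives: L-T; non-recursive: F
Introduce L': L -> FL', L' -> -TL' | ε


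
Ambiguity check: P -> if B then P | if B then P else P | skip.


dangling else: 'if B then if B then skip else skip' parses two ways
Ambiguous


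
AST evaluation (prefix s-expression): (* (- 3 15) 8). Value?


Evaluate inner: (- 3 15) = -12
Evaluate root: (* -12 8) = -96
Result: -96


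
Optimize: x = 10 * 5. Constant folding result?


10 * 5 = 50 at compile time
Optimized: x = 50


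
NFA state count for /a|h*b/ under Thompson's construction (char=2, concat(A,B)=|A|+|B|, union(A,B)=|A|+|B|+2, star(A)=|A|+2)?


Syntax tree has 3 char leaf(s), 1 union(s), 1 star(s)
chars contribute 3×2 = 6; each union adds +2; each star adds +2
Total: 6 + 2 + 2 = 10 states


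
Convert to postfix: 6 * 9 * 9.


Left to right (same or higher precedence on left)
Postfix: 6 9 * 9 *


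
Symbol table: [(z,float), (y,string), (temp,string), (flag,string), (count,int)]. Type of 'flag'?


Lookup 'flag' → type string


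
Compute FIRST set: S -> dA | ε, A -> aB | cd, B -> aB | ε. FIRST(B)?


Per alternative of B: FIRST(aB) = {a}; FIRST(ε) = {ε}
FIRST(B) = {a, ε}


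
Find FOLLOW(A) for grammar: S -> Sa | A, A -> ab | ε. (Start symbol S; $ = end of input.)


$ ∈ FOLLOW(S). For each A -> αBβ: add FIRST(β)\{ε} to FOLLOW(B); if β nullable, add FOLLOW(A).
FOLLOW(A) = {$, a}


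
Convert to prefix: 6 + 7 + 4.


left-to-right (same/higher precedence on left): tree is (+ (+ 6 7) 4)
Prefix: + + 6 7 4


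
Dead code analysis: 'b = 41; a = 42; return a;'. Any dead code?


b is assigned but never read
Dead: 'b = 41'


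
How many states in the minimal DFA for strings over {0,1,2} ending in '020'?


Track the longest suffix of input matching a prefix of '020': 4 classes (prefixes of length 0..3)
Minimal DFA: 4 states


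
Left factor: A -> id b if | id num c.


Common prefix: 'id'
Factored: A -> id A', A' -> b if | num c


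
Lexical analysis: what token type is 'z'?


Pattern: letter/underscore followed by alphanumerics, not a keyword
Type: IDENTIFIER


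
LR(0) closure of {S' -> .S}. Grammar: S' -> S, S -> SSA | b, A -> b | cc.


Start: S' -> .S
For each item with dot before a nonterminal B, add B -> .γ for every B-production
Closure: [S' -> .S, S -> .SSA, S -> .b]


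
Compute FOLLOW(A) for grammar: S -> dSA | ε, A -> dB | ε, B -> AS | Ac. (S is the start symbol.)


$ ∈ FOLLOW(S). For each A -> αBβ: add FIRST(β)\{ε} to FOLLOW(B); if β nullable, add FOLLOW(A).
FOLLOW(A) = {$, c, d}


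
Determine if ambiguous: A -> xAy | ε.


balanced x^n…y^n: each string has a unique parse
Unambiguous


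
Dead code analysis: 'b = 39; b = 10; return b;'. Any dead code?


first assignment to b is overwritten before any read
Dead: 'b = 39'


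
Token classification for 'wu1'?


Pattern: letter/underscore followed by alphanumerics, not a keyword
Type: IDENTIFIER


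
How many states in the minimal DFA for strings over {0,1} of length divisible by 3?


Track length mod 3: states 0..2, accept at 0
Minimal DFA: 3 states


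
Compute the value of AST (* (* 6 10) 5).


Evaluate inner: (* 6 10) = 60
Evaluate root: (* 60 5) = 300
Result: 300


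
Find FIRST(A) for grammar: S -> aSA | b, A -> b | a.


Per alternative of A: FIRST(b) = {b}; FIRST(a) = {a}
FIRST(A) = {a, b}


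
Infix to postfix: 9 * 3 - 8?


Left to right (same or higher precedence on left)
Postfix: 9 3 * 8 -


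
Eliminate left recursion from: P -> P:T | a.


Left-recursive alternatives: P:T; non-recursive: a
Introduce P': P -> aP', P' -> :TP' | ε


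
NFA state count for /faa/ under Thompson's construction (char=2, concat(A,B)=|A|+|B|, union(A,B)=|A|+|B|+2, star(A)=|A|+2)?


Syntax tree has 3 char leaf(s), 0 union(s), 0 star(s)
chars contribute 3×2 = 6; each union adds +2; each star adds +2
Total: 6 + 0 + 0 = 6 states


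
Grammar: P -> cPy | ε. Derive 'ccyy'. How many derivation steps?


Derivation: P => cPy => ccPyy => ccyy
Steps: 3


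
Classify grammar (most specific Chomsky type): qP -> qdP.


LHS has context (more than one symbol) and |LHS| ≤ |RHS|
Classification: Type 1 (Context-Sensitive)


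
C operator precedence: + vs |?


'+' is additive (level 9); '|' is bitwise OR (level 3)
Higher level binds tighter
'+' has higher precedence than '|'


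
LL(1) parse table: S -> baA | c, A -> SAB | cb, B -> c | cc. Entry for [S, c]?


For [S, c]: 'c' ∈ FIRST(c)
Entry: S -> c


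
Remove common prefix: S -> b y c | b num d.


Common prefix: 'b'
Factored: S -> b S', S' -> y c | num d


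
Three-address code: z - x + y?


Break into single-operator statements:
t1 = z - x
t2 = t1 + y


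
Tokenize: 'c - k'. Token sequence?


Scan left to right, longest-match per lexeme
Tokens: ID(c), OP(-), ID(k)


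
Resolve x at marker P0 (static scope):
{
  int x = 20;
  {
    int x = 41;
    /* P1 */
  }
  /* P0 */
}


x declared in the same block as P0
x = 20


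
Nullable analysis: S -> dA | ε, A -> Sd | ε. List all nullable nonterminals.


A nonterminal is nullable iff some alternative derives ε (directly, or every symbol in it is nullable)
Nullable: {A, S}


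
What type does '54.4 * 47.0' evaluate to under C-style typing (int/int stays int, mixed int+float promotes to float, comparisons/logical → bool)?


Operand types: float * float
Rule: mixed int/float promotes to float; int/int stays int
Result type: float


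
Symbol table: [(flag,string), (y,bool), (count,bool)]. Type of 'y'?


Lookup 'y' → type bool


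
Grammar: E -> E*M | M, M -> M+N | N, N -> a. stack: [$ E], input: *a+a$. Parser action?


shift '*' to continue E -> E*M
Action: shift


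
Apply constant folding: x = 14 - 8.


14 - 8 = 6 at compile time
Optimized: x = 6


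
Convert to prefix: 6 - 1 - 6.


left-to-right (same/higher precedence on left): tree is (- (- 6 1) 6)
Prefix: - - 6 1 6


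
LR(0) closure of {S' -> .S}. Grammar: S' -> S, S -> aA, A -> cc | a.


Start: S' -> .S
For each item with dot before a nonterminal B, add B -> .γ for every B-production
Closure: [S' -> .S, S -> .aA]


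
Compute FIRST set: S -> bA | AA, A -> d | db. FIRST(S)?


Per alternative of S: FIRST(bA) = {b}; FIRST(AA) = {d}
FIRST(S) = {b, d}


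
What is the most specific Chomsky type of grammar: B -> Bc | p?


Left-linear: every RHS is a terminal or one nonterminal followed by a terminal
Classification: Type 3 (Regular)


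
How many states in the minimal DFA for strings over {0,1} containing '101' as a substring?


KMP-style automaton: 3 progress states + 1 absorbing accept = 4
Minimal DFA: 4 states


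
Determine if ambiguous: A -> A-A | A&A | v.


'v-v&v' has two parse trees (no precedence encoded between - and &)
Ambiguous


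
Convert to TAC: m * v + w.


Break into single-operator statements:
t1 = m * v
t2 = t1 + w


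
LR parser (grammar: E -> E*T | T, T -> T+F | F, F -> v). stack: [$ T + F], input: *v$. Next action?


handle 'T+F' on top
Action: reduce (T -> T+F)


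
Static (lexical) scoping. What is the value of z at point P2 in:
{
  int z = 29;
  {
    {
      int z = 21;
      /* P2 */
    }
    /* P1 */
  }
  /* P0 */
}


z declared in the same block as P2
z = 21


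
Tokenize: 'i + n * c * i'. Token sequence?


Scan left to right, longest-match per lexeme
Tokens: ID(i), OP(+), ID(n), OP(*), ID(c), OP(*), ID(i)


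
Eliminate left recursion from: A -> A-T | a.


Left-recursive alternatives: A-T; non-recursive: a
Introduce A': A -> aA', A' -> -TA' | ε


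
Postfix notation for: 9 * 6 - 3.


Left to right (same or higher precedence on left)
Postfix: 9 6 * 3 -


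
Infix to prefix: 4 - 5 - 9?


left-to-right (same/higher precedence on left): tree is (- (- 4 5) 9)
Prefix: - - 4 5 9


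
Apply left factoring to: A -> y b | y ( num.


Common prefix: 'y'
Factored: A -> y A', A' -> b | ( num


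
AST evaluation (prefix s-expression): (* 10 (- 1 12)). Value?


Evaluate inner: (- 1 12) = -11
Evaluate root: (* 10 -11) = -110
Result: -110


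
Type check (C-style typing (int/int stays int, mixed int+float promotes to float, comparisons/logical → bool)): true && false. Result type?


Operand types: bool && bool
Rule: logical operators take bool operands and yield bool
Result type: bool


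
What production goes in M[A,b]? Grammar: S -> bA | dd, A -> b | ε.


For [A, b]: 'b' ∈ FIRST(b)
Entry: A -> b


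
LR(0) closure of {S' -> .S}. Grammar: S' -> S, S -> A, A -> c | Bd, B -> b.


Start: S' -> .S
For each item with dot before a nonterminal B, add B -> .γ for every B-production
Closure: [S' -> .S, S -> .A, A -> .c, A -> .Bd, B -> .b]


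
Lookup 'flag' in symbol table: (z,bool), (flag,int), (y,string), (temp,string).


Lookup 'flag' → type int


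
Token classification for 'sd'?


Pattern: letter/underscore followed by alphanumerics, not a keyword
Type: IDENTIFIER


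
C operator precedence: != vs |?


'!=' is equality (level 6); '|' is bitwise OR (level 3)
Higher level binds tighter
'!=' has higher precedence than '|'


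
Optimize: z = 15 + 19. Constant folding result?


15 + 19 = 34 at compile time
Optimized: z = 34


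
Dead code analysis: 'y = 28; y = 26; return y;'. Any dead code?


first assignment to y is overwritten before any read
Dead: 'y = 28'


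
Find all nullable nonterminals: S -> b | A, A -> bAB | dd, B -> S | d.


A nonterminal is nullable iff some alternative derives ε (directly, or every symbol in it is nullable)
Nullable: {}


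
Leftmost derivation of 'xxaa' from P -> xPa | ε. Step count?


Derivation: P => xPa => xxPaa => xxaa
Steps: 3


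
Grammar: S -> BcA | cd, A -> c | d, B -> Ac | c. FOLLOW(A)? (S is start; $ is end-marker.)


$ ∈ FOLLOW(S). For each A -> αBβ: add FIRST(β)\{ε} to FOLLOW(B); if β nullable, add FOLLOW(A).
FOLLOW(A) = {$, c}


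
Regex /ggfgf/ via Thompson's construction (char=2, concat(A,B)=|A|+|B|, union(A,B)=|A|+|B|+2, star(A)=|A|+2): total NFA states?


Syntax tree has 5 char leaf(s), 0 union(s), 0 star(s)
chars contribute 5×2 = 10; each union adds +2; each star adds +2
Total: 10 + 0 + 0 = 10 states


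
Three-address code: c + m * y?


Break into single-operator statements:
t1 = m * y
t2 = c + t1


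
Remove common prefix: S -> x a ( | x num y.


Common prefix: 'x'
Factored: S -> x S', S' -> a ( | num y


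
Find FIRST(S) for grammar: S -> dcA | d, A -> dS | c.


Per alternative of S: FIRST(dcA) = {d}; FIRST(d) = {d}
FIRST(S) = {d}


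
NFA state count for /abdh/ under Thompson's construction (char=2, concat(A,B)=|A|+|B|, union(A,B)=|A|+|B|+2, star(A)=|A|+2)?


Syntax tree has 4 char leaf(s), 0 union(s), 0 star(s)
chars contribute 4×2 = 8; each union adds +2; each star adds +2
Total: 8 + 0 + 0 = 8 states


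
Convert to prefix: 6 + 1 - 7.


left-to-right (same/higher precedence on left): tree is (- (+ 6 1) 7)
Prefix: - + 6 1 7


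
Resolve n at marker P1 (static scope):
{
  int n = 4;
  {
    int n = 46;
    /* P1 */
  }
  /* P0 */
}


n declared in the same block as P1
n = 46


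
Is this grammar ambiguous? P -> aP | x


right-linear, alternatives start with distinct terminals 'a' vs 'x': unique leftmost derivation
Unambiguous


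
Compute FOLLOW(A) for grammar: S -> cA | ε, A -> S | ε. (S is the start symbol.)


$ ∈ FOLLOW(S). For each A -> αBβ: add FIRST(β)\{ε} to FOLLOW(B); if β nullable, add FOLLOW(A).
FOLLOW(A) = {$}


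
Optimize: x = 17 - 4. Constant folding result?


17 - 4 = 13 at compile time
Optimized: x = 13


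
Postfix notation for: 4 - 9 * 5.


* has higher precedence, evaluate 9*5 first
Postfix: 4 9 5 * -


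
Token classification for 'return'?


Pattern: reserved word
Type: KEYWORD


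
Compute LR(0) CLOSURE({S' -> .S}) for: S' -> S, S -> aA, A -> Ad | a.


Start: S' -> .S
For each item with dot before a nonterminal B, add B -> .γ for every B-production
Closure: [S' -> .S, S -> .aA]


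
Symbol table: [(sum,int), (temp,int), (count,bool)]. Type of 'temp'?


Lookup 'temp' → type int


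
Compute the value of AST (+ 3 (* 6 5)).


Evaluate inner: (* 6 5) = 30
Evaluate root: (+ 3 30) = 33
Result: 33


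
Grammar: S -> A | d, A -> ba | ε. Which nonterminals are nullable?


A nonterminal is nullable iff some alternative derives ε (directly, or every symbol in it is nullable)
Nullable: {A, S}


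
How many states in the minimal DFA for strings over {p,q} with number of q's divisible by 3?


Track (count of q) mod 3: states 0..2, accept at 0
Minimal DFA: 3 states


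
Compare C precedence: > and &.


'>' is relational (level 7); '&' is bitwise AND (level 5)
Higher level binds tighter
'>' has higher precedence than '&'


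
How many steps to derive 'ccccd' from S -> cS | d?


Derivation: S => cS => ccS => cccS => ccccS => ccccd
Steps: 5


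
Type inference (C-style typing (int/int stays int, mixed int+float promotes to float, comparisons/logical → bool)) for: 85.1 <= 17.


Operand types: float <= int
Rule: comparison yields bool
Result type: bool


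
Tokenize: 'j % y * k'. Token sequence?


Scan left to right, longest-match per lexeme
Tokens: ID(j), OP(%), ID(y), OP(*), ID(k)


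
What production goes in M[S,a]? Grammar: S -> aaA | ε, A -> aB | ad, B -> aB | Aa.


For [S, a]: 'a' ∈ FIRST(aaA)
Entry: S -> aaA


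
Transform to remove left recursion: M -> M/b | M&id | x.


Left-recursive alternatives: M/b, M&id; non-recursive: x
Introduce M': M -> xM', M' -> /bM' | &idM' | ε


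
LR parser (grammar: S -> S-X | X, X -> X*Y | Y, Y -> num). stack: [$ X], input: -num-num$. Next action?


lookahead ∉ {*} so X won't extend; reduce S -> X
Action: reduce (S -> X)


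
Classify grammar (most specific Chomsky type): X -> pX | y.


Right-linear: every RHS is a terminal or a terminal followed by one nonterminal
Classification: Type 3 (Regular)


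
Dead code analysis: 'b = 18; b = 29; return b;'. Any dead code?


first assignment to b is overwritten before any read
Dead: 'b = 18'


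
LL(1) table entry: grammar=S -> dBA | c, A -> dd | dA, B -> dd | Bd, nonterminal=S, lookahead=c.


For [S, c]: 'c' ∈ FIRST(c)
Entry: S -> c


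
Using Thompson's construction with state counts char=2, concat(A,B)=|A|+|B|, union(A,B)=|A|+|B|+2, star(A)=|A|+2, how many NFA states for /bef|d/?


Syntax tree has 4 char leaf(s), 1 union(s), 0 star(s)
chars contribute 4×2 = 8; each union adds +2; each star adds +2
Total: 8 + 2 + 0 = 10 states


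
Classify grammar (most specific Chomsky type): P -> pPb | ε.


Single nonterminal LHS, but p^n b^n is not regular
Classification: Type 2 (Context-Free)


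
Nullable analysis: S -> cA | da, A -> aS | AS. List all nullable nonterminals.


A nonterminal is nullable iff some alternative derives ε (directly, or every symbol in it is nullable)
Nullable: {}


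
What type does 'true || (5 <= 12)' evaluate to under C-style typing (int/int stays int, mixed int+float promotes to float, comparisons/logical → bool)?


Operand types: bool || bool
Rule: logical operators take bool operands and yield bool
Result type: bool


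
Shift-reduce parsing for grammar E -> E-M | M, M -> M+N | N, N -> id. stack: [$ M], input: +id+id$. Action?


shift '+' to continue M -> M+N
Action: shift


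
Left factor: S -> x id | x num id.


Common prefix: 'x'
Factored: S -> x S', S' -> id | num id


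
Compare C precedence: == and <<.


'<<' is shift (level 8); '==' is equality (level 6)
Higher level binds tighter
'<<' has higher precedence than '=='


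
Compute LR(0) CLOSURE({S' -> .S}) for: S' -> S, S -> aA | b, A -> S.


Start: S' -> .S
For each item with dot before a nonterminal B, add B -> .γ for every B-production
Closure: [S' -> .S, S -> .aA, S -> .b]


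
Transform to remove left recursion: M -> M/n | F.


Left-recursive alternatives: M/n; non-recursive: F
Introduce M': M -> FM', M' -> /nM' | ε


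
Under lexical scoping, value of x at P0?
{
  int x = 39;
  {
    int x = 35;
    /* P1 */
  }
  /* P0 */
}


x declared in the same block as P0
x = 39


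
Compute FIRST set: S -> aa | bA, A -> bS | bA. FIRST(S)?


Per alternative of S: FIRST(aa) = {a}; FIRST(bA) = {b}
FIRST(S) = {a, b}


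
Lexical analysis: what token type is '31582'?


Pattern: digits only
Type: INTEGER_LITERAL


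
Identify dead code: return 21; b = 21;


statement follows a return and is unreachable
Dead: 'b = 21'


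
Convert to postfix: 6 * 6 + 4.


Left to right (same or higher precedence on left)
Postfix: 6 6 * 4 +


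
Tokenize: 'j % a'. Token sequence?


Scan left to right, longest-match per lexeme
Tokens: ID(j), OP(%), ID(a)


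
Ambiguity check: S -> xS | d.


right-linear, alternatives start with distinct terminals 'x' vs 'd': unique leftmost derivation
Unambiguous


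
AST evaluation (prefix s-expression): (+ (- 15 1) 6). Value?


Evaluate inner: (- 15 1) = 14
Evaluate root: (+ 14 6) = 20
Result: 20


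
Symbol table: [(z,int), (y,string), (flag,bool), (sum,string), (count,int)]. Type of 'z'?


Lookup 'z' → type int


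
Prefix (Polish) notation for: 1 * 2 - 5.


left-to-right (same/higher precedence on left): tree is (- (* 1 2) 5)
Prefix: - * 1 2 5


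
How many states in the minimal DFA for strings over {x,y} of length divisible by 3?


Track length mod 3: states 0..2, accept at 0
Minimal DFA: 3 states


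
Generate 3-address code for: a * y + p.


Break into single-operator statements:
t1 = a * y
t2 = t1 + p


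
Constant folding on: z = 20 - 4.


20 - 4 = 16 at compile time
Optimized: z = 16


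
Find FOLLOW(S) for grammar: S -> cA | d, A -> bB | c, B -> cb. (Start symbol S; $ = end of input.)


$ ∈ FOLLOW(S). For each A -> αBβ: add FIRST(β)\{ε} to FOLLOW(B); if β nullable, add FOLLOW(A).
FOLLOW(S) = {$}


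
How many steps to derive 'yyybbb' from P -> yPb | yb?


Derivation: P => yPb => yyPbb => yyybbb
Steps: 3


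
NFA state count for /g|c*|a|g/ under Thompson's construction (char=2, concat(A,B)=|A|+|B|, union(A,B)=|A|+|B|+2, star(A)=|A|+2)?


Syntax tree has 4 char leaf(s), 3 union(s), 1 star(s)
chars contribute 4×2 = 8; each union adds +2; each star adds +2
Total: 8 + 6 + 2 = 16 states


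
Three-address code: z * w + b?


Break into single-operator statements:
t1 = z * w
t2 = t1 + b


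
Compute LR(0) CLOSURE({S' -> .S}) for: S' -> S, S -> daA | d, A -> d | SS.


Start: S' -> .S
For each item with dot before a nonterminal B, add B -> .γ for every B-production
Closure: [S' -> .S, S -> .daA, S -> .d]


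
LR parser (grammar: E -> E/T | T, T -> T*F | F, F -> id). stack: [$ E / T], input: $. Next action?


handle 'E/T' on top; lookahead ∈ FOLLOW(E) = {/, $}
Action: reduce (E -> E/T)


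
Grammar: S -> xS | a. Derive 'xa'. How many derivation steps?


Derivation: S => xS => xa
Steps: 2


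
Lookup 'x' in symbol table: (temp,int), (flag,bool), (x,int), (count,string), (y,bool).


Lookup 'x' → type int


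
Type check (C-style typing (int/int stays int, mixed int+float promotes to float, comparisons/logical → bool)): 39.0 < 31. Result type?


Operand types: float < int
Rule: comparison yields bool
Result type: bool


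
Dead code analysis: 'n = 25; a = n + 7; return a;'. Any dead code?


n is read by a's definition; a is returned
No dead code


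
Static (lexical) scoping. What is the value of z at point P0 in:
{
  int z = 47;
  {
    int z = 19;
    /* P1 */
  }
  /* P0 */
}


z declared in the same block as P0
z = 47


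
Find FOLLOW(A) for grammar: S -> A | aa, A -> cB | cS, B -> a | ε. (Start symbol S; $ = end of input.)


$ ∈ FOLLOW(S). For each A -> αBβ: add FIRST(β)\{ε} to FOLLOW(B); if β nullable, add FOLLOW(A).
FOLLOW(A) = {$}


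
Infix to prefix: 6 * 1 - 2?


left-to-right (same/higher precedence on left): tree is (- (* 6 1) 2)
Prefix: - * 6 1 2


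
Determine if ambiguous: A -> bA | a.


right-linear, alternatives start with distinct terminals 'b' vs 'a': unique leftmost derivation
Unambiguous


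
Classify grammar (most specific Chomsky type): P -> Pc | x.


Left-linear: every RHS is a terminal or one nonterminal followed by a terminal
Classification: Type 3 (Regular)


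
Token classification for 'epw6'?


Pattern: letter/underscore followed by alphanumerics, not a keyword
Type: IDENTIFIER


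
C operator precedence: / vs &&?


'/' is multiplicative (level 10); '&&' is logical AND (level 2)
Higher level binds tighter
'/' has higher precedence than '&&'


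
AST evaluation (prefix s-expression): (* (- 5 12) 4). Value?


Evaluate inner: (- 5 12) = -7
Evaluate root: (* -7 4) = -28
Result: -28


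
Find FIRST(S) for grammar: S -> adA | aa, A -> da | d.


Per alternative of S: FIRST(adA) = {a}; FIRST(aa) = {a}
FIRST(S) = {a}


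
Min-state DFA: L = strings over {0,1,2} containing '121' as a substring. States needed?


KMP-style automaton: 3 progress states + 1 absorbing accept = 4
Minimal DFA: 4 states


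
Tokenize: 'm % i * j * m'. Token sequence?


Scan left to right, longest-match per lexeme
Tokens: ID(m), OP(%), ID(i), OP(*), ID(j), OP(*), ID(m)


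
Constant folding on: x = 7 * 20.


7 * 20 = 140 at compile time
Optimized: x = 140


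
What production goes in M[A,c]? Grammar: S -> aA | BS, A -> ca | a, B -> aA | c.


For [A, c]: 'c' ∈ FIRST(ca)
Entry: A -> ca
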